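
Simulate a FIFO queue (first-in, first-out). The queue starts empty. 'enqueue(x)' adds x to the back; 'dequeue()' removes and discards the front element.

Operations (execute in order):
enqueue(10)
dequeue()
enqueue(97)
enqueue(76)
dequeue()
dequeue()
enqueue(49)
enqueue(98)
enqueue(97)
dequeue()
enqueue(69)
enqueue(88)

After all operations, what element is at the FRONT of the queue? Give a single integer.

enqueue(10): queue = [10]
dequeue(): queue = []
enqueue(97): queue = [97]
enqueue(76): queue = [97, 76]
dequeue(): queue = [76]
dequeue(): queue = []
enqueue(49): queue = [49]
enqueue(98): queue = [49, 98]
enqueue(97): queue = [49, 98, 97]
dequeue(): queue = [98, 97]
enqueue(69): queue = [98, 97, 69]
enqueue(88): queue = [98, 97, 69, 88]

Answer: 98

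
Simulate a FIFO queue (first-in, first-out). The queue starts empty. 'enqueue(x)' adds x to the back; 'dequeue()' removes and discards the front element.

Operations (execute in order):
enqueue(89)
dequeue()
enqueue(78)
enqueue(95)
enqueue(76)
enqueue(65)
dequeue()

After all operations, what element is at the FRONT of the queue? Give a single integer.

Answer: 95

Derivation:
enqueue(89): queue = [89]
dequeue(): queue = []
enqueue(78): queue = [78]
enqueue(95): queue = [78, 95]
enqueue(76): queue = [78, 95, 76]
enqueue(65): queue = [78, 95, 76, 65]
dequeue(): queue = [95, 76, 65]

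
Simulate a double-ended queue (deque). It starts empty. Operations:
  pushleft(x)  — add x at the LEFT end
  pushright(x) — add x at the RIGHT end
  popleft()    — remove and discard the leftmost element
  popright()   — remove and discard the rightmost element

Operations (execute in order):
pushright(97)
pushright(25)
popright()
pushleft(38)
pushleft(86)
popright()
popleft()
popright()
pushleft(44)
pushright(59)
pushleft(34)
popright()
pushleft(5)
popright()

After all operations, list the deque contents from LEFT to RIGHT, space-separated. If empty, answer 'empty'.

Answer: 5 34

Derivation:
pushright(97): [97]
pushright(25): [97, 25]
popright(): [97]
pushleft(38): [38, 97]
pushleft(86): [86, 38, 97]
popright(): [86, 38]
popleft(): [38]
popright(): []
pushleft(44): [44]
pushright(59): [44, 59]
pushleft(34): [34, 44, 59]
popright(): [34, 44]
pushleft(5): [5, 34, 44]
popright(): [5, 34]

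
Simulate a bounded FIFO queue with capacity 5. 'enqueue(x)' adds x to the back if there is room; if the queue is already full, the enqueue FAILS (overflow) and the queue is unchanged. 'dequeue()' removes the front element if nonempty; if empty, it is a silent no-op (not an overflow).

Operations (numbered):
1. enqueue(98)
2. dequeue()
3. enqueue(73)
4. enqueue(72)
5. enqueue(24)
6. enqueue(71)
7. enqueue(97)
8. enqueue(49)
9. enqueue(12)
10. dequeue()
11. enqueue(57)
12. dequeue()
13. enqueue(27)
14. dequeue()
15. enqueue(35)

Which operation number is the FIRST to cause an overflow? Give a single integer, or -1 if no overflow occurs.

Answer: 8

Derivation:
1. enqueue(98): size=1
2. dequeue(): size=0
3. enqueue(73): size=1
4. enqueue(72): size=2
5. enqueue(24): size=3
6. enqueue(71): size=4
7. enqueue(97): size=5
8. enqueue(49): size=5=cap → OVERFLOW (fail)
9. enqueue(12): size=5=cap → OVERFLOW (fail)
10. dequeue(): size=4
11. enqueue(57): size=5
12. dequeue(): size=4
13. enqueue(27): size=5
14. dequeue(): size=4
15. enqueue(35): size=5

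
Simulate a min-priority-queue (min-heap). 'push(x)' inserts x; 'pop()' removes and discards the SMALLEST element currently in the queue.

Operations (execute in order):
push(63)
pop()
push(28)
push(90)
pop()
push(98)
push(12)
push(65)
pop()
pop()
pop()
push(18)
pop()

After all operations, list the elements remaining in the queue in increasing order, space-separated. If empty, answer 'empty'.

Answer: 98

Derivation:
push(63): heap contents = [63]
pop() → 63: heap contents = []
push(28): heap contents = [28]
push(90): heap contents = [28, 90]
pop() → 28: heap contents = [90]
push(98): heap contents = [90, 98]
push(12): heap contents = [12, 90, 98]
push(65): heap contents = [12, 65, 90, 98]
pop() → 12: heap contents = [65, 90, 98]
pop() → 65: heap contents = [90, 98]
pop() → 90: heap contents = [98]
push(18): heap contents = [18, 98]
pop() → 18: heap contents = [98]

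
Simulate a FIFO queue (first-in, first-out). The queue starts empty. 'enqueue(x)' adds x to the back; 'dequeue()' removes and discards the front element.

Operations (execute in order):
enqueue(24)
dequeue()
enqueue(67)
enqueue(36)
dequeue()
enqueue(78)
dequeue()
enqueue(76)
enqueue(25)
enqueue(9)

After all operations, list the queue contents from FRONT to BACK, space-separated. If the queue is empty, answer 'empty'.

enqueue(24): [24]
dequeue(): []
enqueue(67): [67]
enqueue(36): [67, 36]
dequeue(): [36]
enqueue(78): [36, 78]
dequeue(): [78]
enqueue(76): [78, 76]
enqueue(25): [78, 76, 25]
enqueue(9): [78, 76, 25, 9]

Answer: 78 76 25 9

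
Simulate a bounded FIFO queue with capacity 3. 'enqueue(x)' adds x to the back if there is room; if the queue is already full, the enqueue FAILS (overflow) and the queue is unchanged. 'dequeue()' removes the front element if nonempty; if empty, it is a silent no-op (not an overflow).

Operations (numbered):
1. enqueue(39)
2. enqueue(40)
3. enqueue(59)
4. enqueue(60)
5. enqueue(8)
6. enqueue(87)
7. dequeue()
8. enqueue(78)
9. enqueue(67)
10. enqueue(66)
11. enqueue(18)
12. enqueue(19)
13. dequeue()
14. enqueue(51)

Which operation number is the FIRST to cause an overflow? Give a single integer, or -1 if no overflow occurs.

1. enqueue(39): size=1
2. enqueue(40): size=2
3. enqueue(59): size=3
4. enqueue(60): size=3=cap → OVERFLOW (fail)
5. enqueue(8): size=3=cap → OVERFLOW (fail)
6. enqueue(87): size=3=cap → OVERFLOW (fail)
7. dequeue(): size=2
8. enqueue(78): size=3
9. enqueue(67): size=3=cap → OVERFLOW (fail)
10. enqueue(66): size=3=cap → OVERFLOW (fail)
11. enqueue(18): size=3=cap → OVERFLOW (fail)
12. enqueue(19): size=3=cap → OVERFLOW (fail)
13. dequeue(): size=2
14. enqueue(51): size=3

Answer: 4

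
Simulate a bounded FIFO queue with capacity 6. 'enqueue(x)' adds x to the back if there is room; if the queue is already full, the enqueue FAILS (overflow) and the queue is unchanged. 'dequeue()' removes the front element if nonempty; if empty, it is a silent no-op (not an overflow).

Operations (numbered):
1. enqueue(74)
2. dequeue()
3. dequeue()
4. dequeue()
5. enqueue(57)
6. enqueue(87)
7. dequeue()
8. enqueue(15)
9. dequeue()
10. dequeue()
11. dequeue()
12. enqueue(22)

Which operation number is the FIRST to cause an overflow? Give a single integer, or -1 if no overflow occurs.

1. enqueue(74): size=1
2. dequeue(): size=0
3. dequeue(): empty, no-op, size=0
4. dequeue(): empty, no-op, size=0
5. enqueue(57): size=1
6. enqueue(87): size=2
7. dequeue(): size=1
8. enqueue(15): size=2
9. dequeue(): size=1
10. dequeue(): size=0
11. dequeue(): empty, no-op, size=0
12. enqueue(22): size=1

Answer: -1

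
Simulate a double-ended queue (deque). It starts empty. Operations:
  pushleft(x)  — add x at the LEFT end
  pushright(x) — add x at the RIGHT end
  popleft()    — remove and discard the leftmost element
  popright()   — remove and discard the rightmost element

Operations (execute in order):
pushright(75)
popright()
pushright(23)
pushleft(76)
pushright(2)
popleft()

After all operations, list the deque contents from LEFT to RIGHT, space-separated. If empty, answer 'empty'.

pushright(75): [75]
popright(): []
pushright(23): [23]
pushleft(76): [76, 23]
pushright(2): [76, 23, 2]
popleft(): [23, 2]

Answer: 23 2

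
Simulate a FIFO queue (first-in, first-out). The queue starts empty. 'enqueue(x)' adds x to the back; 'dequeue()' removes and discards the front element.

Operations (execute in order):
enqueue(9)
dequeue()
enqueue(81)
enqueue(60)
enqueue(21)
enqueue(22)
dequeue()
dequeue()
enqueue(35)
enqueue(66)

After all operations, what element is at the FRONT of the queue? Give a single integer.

Answer: 21

Derivation:
enqueue(9): queue = [9]
dequeue(): queue = []
enqueue(81): queue = [81]
enqueue(60): queue = [81, 60]
enqueue(21): queue = [81, 60, 21]
enqueue(22): queue = [81, 60, 21, 22]
dequeue(): queue = [60, 21, 22]
dequeue(): queue = [21, 22]
enqueue(35): queue = [21, 22, 35]
enqueue(66): queue = [21, 22, 35, 66]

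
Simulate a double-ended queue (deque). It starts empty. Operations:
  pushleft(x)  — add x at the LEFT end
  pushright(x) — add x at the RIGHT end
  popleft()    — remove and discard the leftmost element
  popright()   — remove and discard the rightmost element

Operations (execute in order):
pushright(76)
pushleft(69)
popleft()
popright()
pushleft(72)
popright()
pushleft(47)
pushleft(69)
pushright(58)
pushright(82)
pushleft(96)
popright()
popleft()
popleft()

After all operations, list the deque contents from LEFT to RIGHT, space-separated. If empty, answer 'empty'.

pushright(76): [76]
pushleft(69): [69, 76]
popleft(): [76]
popright(): []
pushleft(72): [72]
popright(): []
pushleft(47): [47]
pushleft(69): [69, 47]
pushright(58): [69, 47, 58]
pushright(82): [69, 47, 58, 82]
pushleft(96): [96, 69, 47, 58, 82]
popright(): [96, 69, 47, 58]
popleft(): [69, 47, 58]
popleft(): [47, 58]

Answer: 47 58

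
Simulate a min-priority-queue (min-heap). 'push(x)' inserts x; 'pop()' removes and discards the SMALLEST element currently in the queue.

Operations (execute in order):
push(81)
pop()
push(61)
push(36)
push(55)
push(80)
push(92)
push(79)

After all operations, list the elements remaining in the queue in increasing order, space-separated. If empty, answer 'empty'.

Answer: 36 55 61 79 80 92

Derivation:
push(81): heap contents = [81]
pop() → 81: heap contents = []
push(61): heap contents = [61]
push(36): heap contents = [36, 61]
push(55): heap contents = [36, 55, 61]
push(80): heap contents = [36, 55, 61, 80]
push(92): heap contents = [36, 55, 61, 80, 92]
push(79): heap contents = [36, 55, 61, 79, 80, 92]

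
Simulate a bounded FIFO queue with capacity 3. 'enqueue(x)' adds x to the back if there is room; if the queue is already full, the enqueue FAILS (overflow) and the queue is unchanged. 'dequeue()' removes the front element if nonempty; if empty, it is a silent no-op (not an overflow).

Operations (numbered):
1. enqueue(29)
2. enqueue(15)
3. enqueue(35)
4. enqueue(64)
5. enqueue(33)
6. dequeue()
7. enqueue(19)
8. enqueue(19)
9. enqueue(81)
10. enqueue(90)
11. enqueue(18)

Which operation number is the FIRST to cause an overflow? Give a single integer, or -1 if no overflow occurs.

Answer: 4

Derivation:
1. enqueue(29): size=1
2. enqueue(15): size=2
3. enqueue(35): size=3
4. enqueue(64): size=3=cap → OVERFLOW (fail)
5. enqueue(33): size=3=cap → OVERFLOW (fail)
6. dequeue(): size=2
7. enqueue(19): size=3
8. enqueue(19): size=3=cap → OVERFLOW (fail)
9. enqueue(81): size=3=cap → OVERFLOW (fail)
10. enqueue(90): size=3=cap → OVERFLOW (fail)
11. enqueue(18): size=3=cap → OVERFLOW (fail)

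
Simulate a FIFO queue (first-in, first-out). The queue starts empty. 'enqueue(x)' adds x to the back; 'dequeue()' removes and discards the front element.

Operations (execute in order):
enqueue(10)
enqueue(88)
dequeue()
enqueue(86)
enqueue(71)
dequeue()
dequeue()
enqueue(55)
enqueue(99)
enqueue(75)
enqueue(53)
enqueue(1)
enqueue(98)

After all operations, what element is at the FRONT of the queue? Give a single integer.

Answer: 71

Derivation:
enqueue(10): queue = [10]
enqueue(88): queue = [10, 88]
dequeue(): queue = [88]
enqueue(86): queue = [88, 86]
enqueue(71): queue = [88, 86, 71]
dequeue(): queue = [86, 71]
dequeue(): queue = [71]
enqueue(55): queue = [71, 55]
enqueue(99): queue = [71, 55, 99]
enqueue(75): queue = [71, 55, 99, 75]
enqueue(53): queue = [71, 55, 99, 75, 53]
enqueue(1): queue = [71, 55, 99, 75, 53, 1]
enqueue(98): queue = [71, 55, 99, 75, 53, 1, 98]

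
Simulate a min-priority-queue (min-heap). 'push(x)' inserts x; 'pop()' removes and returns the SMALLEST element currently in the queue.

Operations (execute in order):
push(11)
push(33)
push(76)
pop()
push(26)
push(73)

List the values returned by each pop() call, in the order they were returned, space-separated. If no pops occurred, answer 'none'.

push(11): heap contents = [11]
push(33): heap contents = [11, 33]
push(76): heap contents = [11, 33, 76]
pop() → 11: heap contents = [33, 76]
push(26): heap contents = [26, 33, 76]
push(73): heap contents = [26, 33, 73, 76]

Answer: 11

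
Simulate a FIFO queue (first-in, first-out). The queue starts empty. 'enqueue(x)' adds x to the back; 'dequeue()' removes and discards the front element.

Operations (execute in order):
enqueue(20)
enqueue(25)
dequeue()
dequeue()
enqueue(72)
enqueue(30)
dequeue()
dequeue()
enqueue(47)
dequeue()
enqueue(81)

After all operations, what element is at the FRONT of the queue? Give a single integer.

enqueue(20): queue = [20]
enqueue(25): queue = [20, 25]
dequeue(): queue = [25]
dequeue(): queue = []
enqueue(72): queue = [72]
enqueue(30): queue = [72, 30]
dequeue(): queue = [30]
dequeue(): queue = []
enqueue(47): queue = [47]
dequeue(): queue = []
enqueue(81): queue = [81]

Answer: 81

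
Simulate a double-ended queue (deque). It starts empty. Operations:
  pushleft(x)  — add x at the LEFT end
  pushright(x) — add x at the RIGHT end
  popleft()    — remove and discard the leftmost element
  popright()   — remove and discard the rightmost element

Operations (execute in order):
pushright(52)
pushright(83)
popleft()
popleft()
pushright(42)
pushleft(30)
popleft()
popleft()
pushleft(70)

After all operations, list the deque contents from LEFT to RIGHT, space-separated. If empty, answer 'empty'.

Answer: 70

Derivation:
pushright(52): [52]
pushright(83): [52, 83]
popleft(): [83]
popleft(): []
pushright(42): [42]
pushleft(30): [30, 42]
popleft(): [42]
popleft(): []
pushleft(70): [70]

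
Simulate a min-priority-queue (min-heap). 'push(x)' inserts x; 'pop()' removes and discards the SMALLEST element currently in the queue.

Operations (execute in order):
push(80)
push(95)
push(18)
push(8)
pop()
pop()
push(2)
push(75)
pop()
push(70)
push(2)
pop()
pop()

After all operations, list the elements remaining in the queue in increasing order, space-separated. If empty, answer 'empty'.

Answer: 75 80 95

Derivation:
push(80): heap contents = [80]
push(95): heap contents = [80, 95]
push(18): heap contents = [18, 80, 95]
push(8): heap contents = [8, 18, 80, 95]
pop() → 8: heap contents = [18, 80, 95]
pop() → 18: heap contents = [80, 95]
push(2): heap contents = [2, 80, 95]
push(75): heap contents = [2, 75, 80, 95]
pop() → 2: heap contents = [75, 80, 95]
push(70): heap contents = [70, 75, 80, 95]
push(2): heap contents = [2, 70, 75, 80, 95]
pop() → 2: heap contents = [70, 75, 80, 95]
pop() → 70: heap contents = [75, 80, 95]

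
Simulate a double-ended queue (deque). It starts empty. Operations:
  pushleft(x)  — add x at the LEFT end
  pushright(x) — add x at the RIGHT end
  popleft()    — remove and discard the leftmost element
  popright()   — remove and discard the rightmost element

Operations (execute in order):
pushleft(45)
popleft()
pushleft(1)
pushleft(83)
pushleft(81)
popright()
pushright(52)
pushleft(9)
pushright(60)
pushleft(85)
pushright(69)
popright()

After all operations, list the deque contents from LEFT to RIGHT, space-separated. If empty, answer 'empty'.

Answer: 85 9 81 83 52 60

Derivation:
pushleft(45): [45]
popleft(): []
pushleft(1): [1]
pushleft(83): [83, 1]
pushleft(81): [81, 83, 1]
popright(): [81, 83]
pushright(52): [81, 83, 52]
pushleft(9): [9, 81, 83, 52]
pushright(60): [9, 81, 83, 52, 60]
pushleft(85): [85, 9, 81, 83, 52, 60]
pushright(69): [85, 9, 81, 83, 52, 60, 69]
popright(): [85, 9, 81, 83, 52, 60]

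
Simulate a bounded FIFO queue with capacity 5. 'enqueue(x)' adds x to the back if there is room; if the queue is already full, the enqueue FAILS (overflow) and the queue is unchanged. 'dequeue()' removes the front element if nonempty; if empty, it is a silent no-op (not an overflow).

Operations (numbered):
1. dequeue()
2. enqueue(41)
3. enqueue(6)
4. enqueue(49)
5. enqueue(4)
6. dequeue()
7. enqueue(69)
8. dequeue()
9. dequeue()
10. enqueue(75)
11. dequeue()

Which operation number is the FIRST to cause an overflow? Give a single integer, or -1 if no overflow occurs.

1. dequeue(): empty, no-op, size=0
2. enqueue(41): size=1
3. enqueue(6): size=2
4. enqueue(49): size=3
5. enqueue(4): size=4
6. dequeue(): size=3
7. enqueue(69): size=4
8. dequeue(): size=3
9. dequeue(): size=2
10. enqueue(75): size=3
11. dequeue(): size=2

Answer: -1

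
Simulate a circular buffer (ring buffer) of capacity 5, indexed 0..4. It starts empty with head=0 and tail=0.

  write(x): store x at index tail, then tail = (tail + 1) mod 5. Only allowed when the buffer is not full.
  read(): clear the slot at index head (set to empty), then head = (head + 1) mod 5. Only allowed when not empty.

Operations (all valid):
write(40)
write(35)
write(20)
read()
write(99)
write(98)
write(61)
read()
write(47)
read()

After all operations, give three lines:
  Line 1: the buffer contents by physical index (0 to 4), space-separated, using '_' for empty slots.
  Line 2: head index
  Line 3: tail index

write(40): buf=[40 _ _ _ _], head=0, tail=1, size=1
write(35): buf=[40 35 _ _ _], head=0, tail=2, size=2
write(20): buf=[40 35 20 _ _], head=0, tail=3, size=3
read(): buf=[_ 35 20 _ _], head=1, tail=3, size=2
write(99): buf=[_ 35 20 99 _], head=1, tail=4, size=3
write(98): buf=[_ 35 20 99 98], head=1, tail=0, size=4
write(61): buf=[61 35 20 99 98], head=1, tail=1, size=5
read(): buf=[61 _ 20 99 98], head=2, tail=1, size=4
write(47): buf=[61 47 20 99 98], head=2, tail=2, size=5
read(): buf=[61 47 _ 99 98], head=3, tail=2, size=4

Answer: 61 47 _ 99 98
3
2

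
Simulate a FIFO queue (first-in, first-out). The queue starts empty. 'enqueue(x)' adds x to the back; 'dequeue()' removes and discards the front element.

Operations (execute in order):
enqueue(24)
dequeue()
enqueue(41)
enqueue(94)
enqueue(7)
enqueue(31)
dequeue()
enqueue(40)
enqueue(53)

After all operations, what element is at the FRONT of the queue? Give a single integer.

Answer: 94

Derivation:
enqueue(24): queue = [24]
dequeue(): queue = []
enqueue(41): queue = [41]
enqueue(94): queue = [41, 94]
enqueue(7): queue = [41, 94, 7]
enqueue(31): queue = [41, 94, 7, 31]
dequeue(): queue = [94, 7, 31]
enqueue(40): queue = [94, 7, 31, 40]
enqueue(53): queue = [94, 7, 31, 40, 53]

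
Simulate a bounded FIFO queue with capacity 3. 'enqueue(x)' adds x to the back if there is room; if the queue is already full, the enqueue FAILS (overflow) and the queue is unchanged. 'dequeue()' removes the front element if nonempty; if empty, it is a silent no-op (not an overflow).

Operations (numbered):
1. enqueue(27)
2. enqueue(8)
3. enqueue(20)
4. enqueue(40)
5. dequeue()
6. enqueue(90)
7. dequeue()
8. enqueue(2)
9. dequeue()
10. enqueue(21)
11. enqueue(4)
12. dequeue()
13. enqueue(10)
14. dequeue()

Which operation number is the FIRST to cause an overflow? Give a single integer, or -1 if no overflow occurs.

1. enqueue(27): size=1
2. enqueue(8): size=2
3. enqueue(20): size=3
4. enqueue(40): size=3=cap → OVERFLOW (fail)
5. dequeue(): size=2
6. enqueue(90): size=3
7. dequeue(): size=2
8. enqueue(2): size=3
9. dequeue(): size=2
10. enqueue(21): size=3
11. enqueue(4): size=3=cap → OVERFLOW (fail)
12. dequeue(): size=2
13. enqueue(10): size=3
14. dequeue(): size=2

Answer: 4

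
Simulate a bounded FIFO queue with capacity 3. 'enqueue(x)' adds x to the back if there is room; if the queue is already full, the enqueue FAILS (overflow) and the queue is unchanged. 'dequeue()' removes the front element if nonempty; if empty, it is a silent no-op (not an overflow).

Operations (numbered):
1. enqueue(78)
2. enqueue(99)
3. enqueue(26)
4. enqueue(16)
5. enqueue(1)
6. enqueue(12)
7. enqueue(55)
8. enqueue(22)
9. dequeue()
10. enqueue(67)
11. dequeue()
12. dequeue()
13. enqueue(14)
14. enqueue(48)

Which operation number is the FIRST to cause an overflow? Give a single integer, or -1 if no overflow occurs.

Answer: 4

Derivation:
1. enqueue(78): size=1
2. enqueue(99): size=2
3. enqueue(26): size=3
4. enqueue(16): size=3=cap → OVERFLOW (fail)
5. enqueue(1): size=3=cap → OVERFLOW (fail)
6. enqueue(12): size=3=cap → OVERFLOW (fail)
7. enqueue(55): size=3=cap → OVERFLOW (fail)
8. enqueue(22): size=3=cap → OVERFLOW (fail)
9. dequeue(): size=2
10. enqueue(67): size=3
11. dequeue(): size=2
12. dequeue(): size=1
13. enqueue(14): size=2
14. enqueue(48): size=3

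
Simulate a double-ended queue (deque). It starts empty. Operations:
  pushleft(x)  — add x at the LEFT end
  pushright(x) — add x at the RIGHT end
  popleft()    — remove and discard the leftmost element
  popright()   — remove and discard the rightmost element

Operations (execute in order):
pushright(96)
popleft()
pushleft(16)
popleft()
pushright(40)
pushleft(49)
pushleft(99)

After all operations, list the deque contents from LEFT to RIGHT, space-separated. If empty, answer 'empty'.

pushright(96): [96]
popleft(): []
pushleft(16): [16]
popleft(): []
pushright(40): [40]
pushleft(49): [49, 40]
pushleft(99): [99, 49, 40]

Answer: 99 49 40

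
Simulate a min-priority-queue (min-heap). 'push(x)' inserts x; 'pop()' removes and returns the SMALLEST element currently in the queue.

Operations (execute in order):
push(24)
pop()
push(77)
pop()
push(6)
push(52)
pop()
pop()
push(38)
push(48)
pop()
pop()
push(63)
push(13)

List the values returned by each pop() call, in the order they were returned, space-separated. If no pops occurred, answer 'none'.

Answer: 24 77 6 52 38 48

Derivation:
push(24): heap contents = [24]
pop() → 24: heap contents = []
push(77): heap contents = [77]
pop() → 77: heap contents = []
push(6): heap contents = [6]
push(52): heap contents = [6, 52]
pop() → 6: heap contents = [52]
pop() → 52: heap contents = []
push(38): heap contents = [38]
push(48): heap contents = [38, 48]
pop() → 38: heap contents = [48]
pop() → 48: heap contents = []
push(63): heap contents = [63]
push(13): heap contents = [13, 63]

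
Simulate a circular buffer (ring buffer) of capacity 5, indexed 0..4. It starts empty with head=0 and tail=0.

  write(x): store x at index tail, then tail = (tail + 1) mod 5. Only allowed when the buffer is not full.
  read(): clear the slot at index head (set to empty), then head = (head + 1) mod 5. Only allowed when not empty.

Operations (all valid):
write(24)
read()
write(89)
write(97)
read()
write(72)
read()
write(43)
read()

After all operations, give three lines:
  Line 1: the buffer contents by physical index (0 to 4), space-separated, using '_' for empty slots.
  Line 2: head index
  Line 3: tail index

Answer: _ _ _ _ 43
4
0

Derivation:
write(24): buf=[24 _ _ _ _], head=0, tail=1, size=1
read(): buf=[_ _ _ _ _], head=1, tail=1, size=0
write(89): buf=[_ 89 _ _ _], head=1, tail=2, size=1
write(97): buf=[_ 89 97 _ _], head=1, tail=3, size=2
read(): buf=[_ _ 97 _ _], head=2, tail=3, size=1
write(72): buf=[_ _ 97 72 _], head=2, tail=4, size=2
read(): buf=[_ _ _ 72 _], head=3, tail=4, size=1
write(43): buf=[_ _ _ 72 43], head=3, tail=0, size=2
read(): buf=[_ _ _ _ 43], head=4, tail=0, size=1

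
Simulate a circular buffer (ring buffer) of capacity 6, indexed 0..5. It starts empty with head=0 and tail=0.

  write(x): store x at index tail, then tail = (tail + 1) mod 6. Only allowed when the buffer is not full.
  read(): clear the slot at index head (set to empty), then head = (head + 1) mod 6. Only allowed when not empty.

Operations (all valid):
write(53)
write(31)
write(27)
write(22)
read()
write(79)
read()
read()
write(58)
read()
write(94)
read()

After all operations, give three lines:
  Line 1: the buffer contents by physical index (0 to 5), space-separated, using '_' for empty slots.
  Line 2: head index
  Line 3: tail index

write(53): buf=[53 _ _ _ _ _], head=0, tail=1, size=1
write(31): buf=[53 31 _ _ _ _], head=0, tail=2, size=2
write(27): buf=[53 31 27 _ _ _], head=0, tail=3, size=3
write(22): buf=[53 31 27 22 _ _], head=0, tail=4, size=4
read(): buf=[_ 31 27 22 _ _], head=1, tail=4, size=3
write(79): buf=[_ 31 27 22 79 _], head=1, tail=5, size=4
read(): buf=[_ _ 27 22 79 _], head=2, tail=5, size=3
read(): buf=[_ _ _ 22 79 _], head=3, tail=5, size=2
write(58): buf=[_ _ _ 22 79 58], head=3, tail=0, size=3
read(): buf=[_ _ _ _ 79 58], head=4, tail=0, size=2
write(94): buf=[94 _ _ _ 79 58], head=4, tail=1, size=3
read(): buf=[94 _ _ _ _ 58], head=5, tail=1, size=2

Answer: 94 _ _ _ _ 58
5
1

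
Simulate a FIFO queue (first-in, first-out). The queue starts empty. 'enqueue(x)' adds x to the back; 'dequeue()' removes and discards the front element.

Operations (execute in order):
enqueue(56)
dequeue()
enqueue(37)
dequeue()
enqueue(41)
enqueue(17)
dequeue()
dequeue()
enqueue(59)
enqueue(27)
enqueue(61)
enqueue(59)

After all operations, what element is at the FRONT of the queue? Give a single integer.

enqueue(56): queue = [56]
dequeue(): queue = []
enqueue(37): queue = [37]
dequeue(): queue = []
enqueue(41): queue = [41]
enqueue(17): queue = [41, 17]
dequeue(): queue = [17]
dequeue(): queue = []
enqueue(59): queue = [59]
enqueue(27): queue = [59, 27]
enqueue(61): queue = [59, 27, 61]
enqueue(59): queue = [59, 27, 61, 59]

Answer: 59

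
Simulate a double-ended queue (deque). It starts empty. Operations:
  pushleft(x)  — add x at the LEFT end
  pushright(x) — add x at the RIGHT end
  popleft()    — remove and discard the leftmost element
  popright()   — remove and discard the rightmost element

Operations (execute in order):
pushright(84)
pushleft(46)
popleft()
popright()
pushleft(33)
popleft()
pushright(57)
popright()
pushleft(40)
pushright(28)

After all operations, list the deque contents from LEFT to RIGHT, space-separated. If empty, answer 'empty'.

pushright(84): [84]
pushleft(46): [46, 84]
popleft(): [84]
popright(): []
pushleft(33): [33]
popleft(): []
pushright(57): [57]
popright(): []
pushleft(40): [40]
pushright(28): [40, 28]

Answer: 40 28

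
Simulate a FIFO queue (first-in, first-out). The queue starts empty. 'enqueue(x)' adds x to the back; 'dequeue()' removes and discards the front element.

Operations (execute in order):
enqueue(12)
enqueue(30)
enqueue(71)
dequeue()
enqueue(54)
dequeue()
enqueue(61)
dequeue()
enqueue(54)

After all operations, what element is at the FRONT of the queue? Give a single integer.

enqueue(12): queue = [12]
enqueue(30): queue = [12, 30]
enqueue(71): queue = [12, 30, 71]
dequeue(): queue = [30, 71]
enqueue(54): queue = [30, 71, 54]
dequeue(): queue = [71, 54]
enqueue(61): queue = [71, 54, 61]
dequeue(): queue = [54, 61]
enqueue(54): queue = [54, 61, 54]

Answer: 54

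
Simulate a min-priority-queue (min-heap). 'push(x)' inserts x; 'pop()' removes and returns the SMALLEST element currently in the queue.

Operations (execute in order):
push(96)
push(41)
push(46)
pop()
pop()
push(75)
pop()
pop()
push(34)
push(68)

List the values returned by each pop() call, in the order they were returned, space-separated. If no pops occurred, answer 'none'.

push(96): heap contents = [96]
push(41): heap contents = [41, 96]
push(46): heap contents = [41, 46, 96]
pop() → 41: heap contents = [46, 96]
pop() → 46: heap contents = [96]
push(75): heap contents = [75, 96]
pop() → 75: heap contents = [96]
pop() → 96: heap contents = []
push(34): heap contents = [34]
push(68): heap contents = [34, 68]

Answer: 41 46 75 96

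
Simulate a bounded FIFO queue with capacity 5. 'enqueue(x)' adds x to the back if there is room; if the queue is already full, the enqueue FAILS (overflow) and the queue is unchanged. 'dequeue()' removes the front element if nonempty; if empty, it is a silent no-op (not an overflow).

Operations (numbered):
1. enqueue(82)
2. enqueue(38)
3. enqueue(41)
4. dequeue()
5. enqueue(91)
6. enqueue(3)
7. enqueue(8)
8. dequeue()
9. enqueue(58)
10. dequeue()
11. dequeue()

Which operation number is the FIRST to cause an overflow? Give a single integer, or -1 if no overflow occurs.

Answer: -1

Derivation:
1. enqueue(82): size=1
2. enqueue(38): size=2
3. enqueue(41): size=3
4. dequeue(): size=2
5. enqueue(91): size=3
6. enqueue(3): size=4
7. enqueue(8): size=5
8. dequeue(): size=4
9. enqueue(58): size=5
10. dequeue(): size=4
11. dequeue(): size=3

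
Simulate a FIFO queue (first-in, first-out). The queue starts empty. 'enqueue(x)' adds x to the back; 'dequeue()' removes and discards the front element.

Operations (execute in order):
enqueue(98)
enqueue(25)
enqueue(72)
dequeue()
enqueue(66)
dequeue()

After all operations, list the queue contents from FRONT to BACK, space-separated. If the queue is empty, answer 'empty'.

Answer: 72 66

Derivation:
enqueue(98): [98]
enqueue(25): [98, 25]
enqueue(72): [98, 25, 72]
dequeue(): [25, 72]
enqueue(66): [25, 72, 66]
dequeue(): [72, 66]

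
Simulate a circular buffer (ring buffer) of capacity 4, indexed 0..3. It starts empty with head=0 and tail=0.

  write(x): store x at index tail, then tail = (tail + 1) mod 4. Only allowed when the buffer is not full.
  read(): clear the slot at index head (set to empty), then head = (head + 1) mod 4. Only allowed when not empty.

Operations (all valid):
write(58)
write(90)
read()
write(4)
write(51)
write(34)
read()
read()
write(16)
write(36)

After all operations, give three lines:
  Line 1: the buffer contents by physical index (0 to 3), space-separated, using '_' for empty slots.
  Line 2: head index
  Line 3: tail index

Answer: 34 16 36 51
3
3

Derivation:
write(58): buf=[58 _ _ _], head=0, tail=1, size=1
write(90): buf=[58 90 _ _], head=0, tail=2, size=2
read(): buf=[_ 90 _ _], head=1, tail=2, size=1
write(4): buf=[_ 90 4 _], head=1, tail=3, size=2
write(51): buf=[_ 90 4 51], head=1, tail=0, size=3
write(34): buf=[34 90 4 51], head=1, tail=1, size=4
read(): buf=[34 _ 4 51], head=2, tail=1, size=3
read(): buf=[34 _ _ 51], head=3, tail=1, size=2
write(16): buf=[34 16 _ 51], head=3, tail=2, size=3
write(36): buf=[34 16 36 51], head=3, tail=3, size=4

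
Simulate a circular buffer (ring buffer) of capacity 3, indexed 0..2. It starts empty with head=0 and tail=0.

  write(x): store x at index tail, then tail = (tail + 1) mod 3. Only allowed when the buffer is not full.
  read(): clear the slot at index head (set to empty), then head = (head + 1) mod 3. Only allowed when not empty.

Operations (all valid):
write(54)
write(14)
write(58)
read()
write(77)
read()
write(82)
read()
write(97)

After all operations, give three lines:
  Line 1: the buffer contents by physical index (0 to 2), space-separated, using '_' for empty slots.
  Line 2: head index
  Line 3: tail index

Answer: 77 82 97
0
0

Derivation:
write(54): buf=[54 _ _], head=0, tail=1, size=1
write(14): buf=[54 14 _], head=0, tail=2, size=2
write(58): buf=[54 14 58], head=0, tail=0, size=3
read(): buf=[_ 14 58], head=1, tail=0, size=2
write(77): buf=[77 14 58], head=1, tail=1, size=3
read(): buf=[77 _ 58], head=2, tail=1, size=2
write(82): buf=[77 82 58], head=2, tail=2, size=3
read(): buf=[77 82 _], head=0, tail=2, size=2
write(97): buf=[77 82 97], head=0, tail=0, size=3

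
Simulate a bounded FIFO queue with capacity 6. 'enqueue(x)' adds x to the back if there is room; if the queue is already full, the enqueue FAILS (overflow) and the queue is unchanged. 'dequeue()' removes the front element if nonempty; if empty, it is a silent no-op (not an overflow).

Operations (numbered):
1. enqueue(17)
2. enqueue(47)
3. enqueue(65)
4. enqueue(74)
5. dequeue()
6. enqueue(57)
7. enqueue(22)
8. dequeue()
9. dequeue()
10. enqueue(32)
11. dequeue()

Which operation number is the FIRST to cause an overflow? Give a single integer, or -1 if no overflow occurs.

1. enqueue(17): size=1
2. enqueue(47): size=2
3. enqueue(65): size=3
4. enqueue(74): size=4
5. dequeue(): size=3
6. enqueue(57): size=4
7. enqueue(22): size=5
8. dequeue(): size=4
9. dequeue(): size=3
10. enqueue(32): size=4
11. dequeue(): size=3

Answer: -1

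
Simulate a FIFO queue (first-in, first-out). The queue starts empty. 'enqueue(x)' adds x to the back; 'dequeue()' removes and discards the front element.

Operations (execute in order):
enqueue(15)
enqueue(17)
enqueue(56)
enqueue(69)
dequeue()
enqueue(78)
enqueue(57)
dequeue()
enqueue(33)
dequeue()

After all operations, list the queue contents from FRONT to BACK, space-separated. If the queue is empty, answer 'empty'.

Answer: 69 78 57 33

Derivation:
enqueue(15): [15]
enqueue(17): [15, 17]
enqueue(56): [15, 17, 56]
enqueue(69): [15, 17, 56, 69]
dequeue(): [17, 56, 69]
enqueue(78): [17, 56, 69, 78]
enqueue(57): [17, 56, 69, 78, 57]
dequeue(): [56, 69, 78, 57]
enqueue(33): [56, 69, 78, 57, 33]
dequeue(): [69, 78, 57, 33]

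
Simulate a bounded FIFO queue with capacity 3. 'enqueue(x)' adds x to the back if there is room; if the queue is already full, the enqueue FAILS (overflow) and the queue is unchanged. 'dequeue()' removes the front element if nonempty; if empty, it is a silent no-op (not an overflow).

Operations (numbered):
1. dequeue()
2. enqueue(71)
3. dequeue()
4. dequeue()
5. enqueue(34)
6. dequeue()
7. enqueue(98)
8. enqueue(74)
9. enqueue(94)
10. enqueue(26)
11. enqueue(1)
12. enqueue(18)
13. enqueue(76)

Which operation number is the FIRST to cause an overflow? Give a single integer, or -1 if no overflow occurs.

1. dequeue(): empty, no-op, size=0
2. enqueue(71): size=1
3. dequeue(): size=0
4. dequeue(): empty, no-op, size=0
5. enqueue(34): size=1
6. dequeue(): size=0
7. enqueue(98): size=1
8. enqueue(74): size=2
9. enqueue(94): size=3
10. enqueue(26): size=3=cap → OVERFLOW (fail)
11. enqueue(1): size=3=cap → OVERFLOW (fail)
12. enqueue(18): size=3=cap → OVERFLOW (fail)
13. enqueue(76): size=3=cap → OVERFLOW (fail)

Answer: 10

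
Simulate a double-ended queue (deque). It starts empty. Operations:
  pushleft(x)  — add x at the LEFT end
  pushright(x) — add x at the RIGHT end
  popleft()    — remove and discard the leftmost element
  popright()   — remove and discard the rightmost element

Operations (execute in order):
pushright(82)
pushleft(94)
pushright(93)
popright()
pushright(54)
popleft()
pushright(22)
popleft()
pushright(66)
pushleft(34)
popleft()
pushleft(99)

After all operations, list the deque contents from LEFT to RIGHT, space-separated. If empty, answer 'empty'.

pushright(82): [82]
pushleft(94): [94, 82]
pushright(93): [94, 82, 93]
popright(): [94, 82]
pushright(54): [94, 82, 54]
popleft(): [82, 54]
pushright(22): [82, 54, 22]
popleft(): [54, 22]
pushright(66): [54, 22, 66]
pushleft(34): [34, 54, 22, 66]
popleft(): [54, 22, 66]
pushleft(99): [99, 54, 22, 66]

Answer: 99 54 22 66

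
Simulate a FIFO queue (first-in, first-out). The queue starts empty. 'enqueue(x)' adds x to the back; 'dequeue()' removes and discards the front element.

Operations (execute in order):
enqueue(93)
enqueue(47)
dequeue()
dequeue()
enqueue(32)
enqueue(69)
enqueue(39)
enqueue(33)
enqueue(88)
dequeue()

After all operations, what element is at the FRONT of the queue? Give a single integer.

enqueue(93): queue = [93]
enqueue(47): queue = [93, 47]
dequeue(): queue = [47]
dequeue(): queue = []
enqueue(32): queue = [32]
enqueue(69): queue = [32, 69]
enqueue(39): queue = [32, 69, 39]
enqueue(33): queue = [32, 69, 39, 33]
enqueue(88): queue = [32, 69, 39, 33, 88]
dequeue(): queue = [69, 39, 33, 88]

Answer: 69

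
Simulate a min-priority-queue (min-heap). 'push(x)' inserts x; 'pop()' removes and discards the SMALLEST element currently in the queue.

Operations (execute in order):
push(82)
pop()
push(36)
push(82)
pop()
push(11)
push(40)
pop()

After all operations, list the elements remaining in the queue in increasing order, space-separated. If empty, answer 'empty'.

push(82): heap contents = [82]
pop() → 82: heap contents = []
push(36): heap contents = [36]
push(82): heap contents = [36, 82]
pop() → 36: heap contents = [82]
push(11): heap contents = [11, 82]
push(40): heap contents = [11, 40, 82]
pop() → 11: heap contents = [40, 82]

Answer: 40 82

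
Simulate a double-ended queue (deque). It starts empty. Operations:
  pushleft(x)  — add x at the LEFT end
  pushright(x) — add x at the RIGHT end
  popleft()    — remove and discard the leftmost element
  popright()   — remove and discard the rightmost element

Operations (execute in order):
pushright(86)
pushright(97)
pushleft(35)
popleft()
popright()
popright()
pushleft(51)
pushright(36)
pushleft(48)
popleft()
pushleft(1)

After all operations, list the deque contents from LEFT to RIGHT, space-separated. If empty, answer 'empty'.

Answer: 1 51 36

Derivation:
pushright(86): [86]
pushright(97): [86, 97]
pushleft(35): [35, 86, 97]
popleft(): [86, 97]
popright(): [86]
popright(): []
pushleft(51): [51]
pushright(36): [51, 36]
pushleft(48): [48, 51, 36]
popleft(): [51, 36]
pushleft(1): [1, 51, 36]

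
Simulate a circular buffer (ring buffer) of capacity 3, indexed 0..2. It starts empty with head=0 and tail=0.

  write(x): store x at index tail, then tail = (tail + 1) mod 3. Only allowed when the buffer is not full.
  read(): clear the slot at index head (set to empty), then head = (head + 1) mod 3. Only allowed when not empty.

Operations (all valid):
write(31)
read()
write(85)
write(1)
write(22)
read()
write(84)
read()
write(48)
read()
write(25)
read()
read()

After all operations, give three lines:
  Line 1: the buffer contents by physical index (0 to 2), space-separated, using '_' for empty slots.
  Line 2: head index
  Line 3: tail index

write(31): buf=[31 _ _], head=0, tail=1, size=1
read(): buf=[_ _ _], head=1, tail=1, size=0
write(85): buf=[_ 85 _], head=1, tail=2, size=1
write(1): buf=[_ 85 1], head=1, tail=0, size=2
write(22): buf=[22 85 1], head=1, tail=1, size=3
read(): buf=[22 _ 1], head=2, tail=1, size=2
write(84): buf=[22 84 1], head=2, tail=2, size=3
read(): buf=[22 84 _], head=0, tail=2, size=2
write(48): buf=[22 84 48], head=0, tail=0, size=3
read(): buf=[_ 84 48], head=1, tail=0, size=2
write(25): buf=[25 84 48], head=1, tail=1, size=3
read(): buf=[25 _ 48], head=2, tail=1, size=2
read(): buf=[25 _ _], head=0, tail=1, size=1

Answer: 25 _ _
0
1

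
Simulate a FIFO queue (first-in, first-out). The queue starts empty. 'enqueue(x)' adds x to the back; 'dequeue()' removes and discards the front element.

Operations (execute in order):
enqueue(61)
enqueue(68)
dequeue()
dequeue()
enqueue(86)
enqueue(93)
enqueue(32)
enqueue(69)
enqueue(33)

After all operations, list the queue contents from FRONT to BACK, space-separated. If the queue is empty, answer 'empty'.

enqueue(61): [61]
enqueue(68): [61, 68]
dequeue(): [68]
dequeue(): []
enqueue(86): [86]
enqueue(93): [86, 93]
enqueue(32): [86, 93, 32]
enqueue(69): [86, 93, 32, 69]
enqueue(33): [86, 93, 32, 69, 33]

Answer: 86 93 32 69 33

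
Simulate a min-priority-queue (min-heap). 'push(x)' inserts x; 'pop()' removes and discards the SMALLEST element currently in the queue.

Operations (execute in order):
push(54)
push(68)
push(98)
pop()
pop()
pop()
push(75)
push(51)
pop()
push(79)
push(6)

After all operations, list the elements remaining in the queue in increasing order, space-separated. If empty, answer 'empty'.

Answer: 6 75 79

Derivation:
push(54): heap contents = [54]
push(68): heap contents = [54, 68]
push(98): heap contents = [54, 68, 98]
pop() → 54: heap contents = [68, 98]
pop() → 68: heap contents = [98]
pop() → 98: heap contents = []
push(75): heap contents = [75]
push(51): heap contents = [51, 75]
pop() → 51: heap contents = [75]
push(79): heap contents = [75, 79]
push(6): heap contents = [6, 75, 79]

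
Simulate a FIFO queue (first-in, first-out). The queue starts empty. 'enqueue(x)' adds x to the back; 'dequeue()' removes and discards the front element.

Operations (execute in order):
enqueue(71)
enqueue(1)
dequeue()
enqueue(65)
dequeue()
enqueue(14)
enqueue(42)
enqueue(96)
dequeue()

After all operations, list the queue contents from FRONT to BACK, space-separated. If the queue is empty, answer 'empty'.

Answer: 14 42 96

Derivation:
enqueue(71): [71]
enqueue(1): [71, 1]
dequeue(): [1]
enqueue(65): [1, 65]
dequeue(): [65]
enqueue(14): [65, 14]
enqueue(42): [65, 14, 42]
enqueue(96): [65, 14, 42, 96]
dequeue(): [14, 42, 96]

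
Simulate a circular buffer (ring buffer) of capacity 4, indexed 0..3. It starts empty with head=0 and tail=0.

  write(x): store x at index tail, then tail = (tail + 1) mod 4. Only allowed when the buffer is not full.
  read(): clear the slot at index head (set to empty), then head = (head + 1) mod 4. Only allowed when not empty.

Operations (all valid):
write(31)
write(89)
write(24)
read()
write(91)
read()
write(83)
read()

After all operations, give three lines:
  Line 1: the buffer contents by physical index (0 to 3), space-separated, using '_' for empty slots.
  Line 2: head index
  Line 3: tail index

write(31): buf=[31 _ _ _], head=0, tail=1, size=1
write(89): buf=[31 89 _ _], head=0, tail=2, size=2
write(24): buf=[31 89 24 _], head=0, tail=3, size=3
read(): buf=[_ 89 24 _], head=1, tail=3, size=2
write(91): buf=[_ 89 24 91], head=1, tail=0, size=3
read(): buf=[_ _ 24 91], head=2, tail=0, size=2
write(83): buf=[83 _ 24 91], head=2, tail=1, size=3
read(): buf=[83 _ _ 91], head=3, tail=1, size=2

Answer: 83 _ _ 91
3
1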